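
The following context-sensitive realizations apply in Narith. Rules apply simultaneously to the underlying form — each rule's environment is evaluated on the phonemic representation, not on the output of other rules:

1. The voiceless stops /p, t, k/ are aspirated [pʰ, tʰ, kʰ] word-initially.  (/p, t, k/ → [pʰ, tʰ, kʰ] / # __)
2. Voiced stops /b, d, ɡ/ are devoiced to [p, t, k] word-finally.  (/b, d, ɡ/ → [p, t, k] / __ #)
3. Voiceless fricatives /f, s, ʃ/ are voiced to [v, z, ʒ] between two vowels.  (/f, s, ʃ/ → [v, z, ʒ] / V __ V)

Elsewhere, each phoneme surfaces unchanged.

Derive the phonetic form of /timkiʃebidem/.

[tʰimkiʒebidem]

/t/ — word-initial, word-initially — surfaces as [tʰ] (rule 1).
/i/ (between /t/ and /m/) is unaffected → [i].
/m/ stays [m].
/k/ — between /m/ and /i/; rule 1 does not apply here → [k].
/i/ — not in any rule's target class → [i].
/ʃ/ (between /i/ and /e/): between two vowels, so rule 3 applies → [ʒ].
/e/ (between /ʃ/ and /b/): no rule targets it → [e].
/b/ — between /e/ and /i/; rule 2 does not apply here → [b].
/i/ (between /b/ and /d/) is unaffected → [i].
/d/ (between /i/ and /e/): rule 2 targets it, but not word-finally → unchanged [d].
/e/ stays [e].
/m/ (word-final): no rule targets it → [m].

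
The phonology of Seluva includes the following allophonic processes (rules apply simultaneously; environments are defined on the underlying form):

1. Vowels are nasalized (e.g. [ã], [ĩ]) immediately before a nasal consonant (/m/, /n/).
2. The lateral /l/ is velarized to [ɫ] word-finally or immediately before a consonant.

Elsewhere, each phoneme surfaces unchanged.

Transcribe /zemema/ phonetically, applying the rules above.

/z/ stays [z].
/e/ — between /z/ and /m/, before a nasal consonant — surfaces as [ẽ] (rule 1).
/m/ (between /e/ and /e/): no rule targets it → [m].
Rule 1 applies to /e/ (between /m/ and /m/: before a nasal consonant) → [ẽ].
/m/ — not in any rule's target class → [m].
/a/ (word-final) fails the environment for rule 1, so it stays [a].

[zẽmẽma]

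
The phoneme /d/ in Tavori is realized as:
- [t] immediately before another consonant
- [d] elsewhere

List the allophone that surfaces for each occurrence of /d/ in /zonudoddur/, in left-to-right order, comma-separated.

Occurrence 1 (position 5): no conditioning environment matches → elsewhere allophone [d].
Occurrence 2 (position 7): immediately before another consonant → [t].
Occurrence 3 (position 8): no conditioning environment matches → elsewhere allophone [d].

[d], [t], [d]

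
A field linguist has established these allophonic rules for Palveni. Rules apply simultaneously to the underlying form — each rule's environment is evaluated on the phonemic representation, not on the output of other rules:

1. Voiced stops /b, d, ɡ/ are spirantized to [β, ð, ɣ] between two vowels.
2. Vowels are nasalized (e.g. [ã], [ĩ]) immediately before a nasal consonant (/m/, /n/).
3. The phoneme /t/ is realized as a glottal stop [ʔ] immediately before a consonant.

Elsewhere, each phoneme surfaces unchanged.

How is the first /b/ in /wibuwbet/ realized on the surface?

[β]

/b/ meets the environment for rule 1 (between two vowels) → [β].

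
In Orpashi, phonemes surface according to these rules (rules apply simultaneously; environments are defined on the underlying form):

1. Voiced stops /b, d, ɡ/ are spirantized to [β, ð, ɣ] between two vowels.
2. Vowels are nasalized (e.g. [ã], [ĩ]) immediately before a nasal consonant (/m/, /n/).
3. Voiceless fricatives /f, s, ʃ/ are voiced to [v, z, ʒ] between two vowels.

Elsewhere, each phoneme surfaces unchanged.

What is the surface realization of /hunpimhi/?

[hũnpĩmhi]

/u/ meets the environment for rule 2 (before a nasal consonant) → [ũ].
/i/ (between /p/ and /m/) occurs before a nasal consonant → [ĩ] by rule 2.
/i/ (word-final) fails the environment for rule 2, so it stays [i].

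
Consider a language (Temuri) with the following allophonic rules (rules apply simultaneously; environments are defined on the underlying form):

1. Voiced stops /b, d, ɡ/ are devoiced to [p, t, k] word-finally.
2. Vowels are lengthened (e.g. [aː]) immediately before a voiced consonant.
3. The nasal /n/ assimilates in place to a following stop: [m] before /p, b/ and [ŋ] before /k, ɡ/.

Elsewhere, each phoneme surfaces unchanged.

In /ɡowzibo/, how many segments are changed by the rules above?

2

Segments that undergo a rule: /o/ → [oː] (rule 2); /i/ → [iː] (rule 2).
All other segments surface unchanged.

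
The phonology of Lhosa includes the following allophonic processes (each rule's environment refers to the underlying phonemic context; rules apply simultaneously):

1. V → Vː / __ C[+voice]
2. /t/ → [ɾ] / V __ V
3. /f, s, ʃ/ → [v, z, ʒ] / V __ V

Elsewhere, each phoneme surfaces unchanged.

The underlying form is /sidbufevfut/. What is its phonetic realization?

/s/ (word-initial) fails the environment for rule 3, so it stays [s].
/i/ (between /s/ and /d/): before a voiced consonant, so rule 1 applies → [iː].
/d/ stays [d].
/b/ (between /d/ and /u/) is unaffected → [b].
/u/ (between /b/ and /f/): rule 1 targets it, but not before a voiced consonant → unchanged [u].
Rule 3 applies to /f/ (between /u/ and /e/: between two vowels) → [v].
/e/ (between /f/ and /v/) occurs before a voiced consonant → [eː] by rule 1.
/v/ (between /e/ and /f/): no rule targets it → [v].
/f/ (between /v/ and /u/): rule 3 targets it, but not between two vowels → unchanged [f].
/u/ (between /f/ and /t/) fails the environment for rule 1, so it stays [u].
/t/ (word-final) is in the target of rule 2 but the environment (between two vowels) is not met → [t].

[siːdbuveːvfut]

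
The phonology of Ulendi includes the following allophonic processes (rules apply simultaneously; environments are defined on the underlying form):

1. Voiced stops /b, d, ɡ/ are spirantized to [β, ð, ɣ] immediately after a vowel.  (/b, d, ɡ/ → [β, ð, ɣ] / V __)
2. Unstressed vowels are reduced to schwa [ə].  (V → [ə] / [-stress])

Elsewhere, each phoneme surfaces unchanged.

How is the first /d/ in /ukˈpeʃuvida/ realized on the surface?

/d/ meets the environment for rule 1 (immediately after a vowel) → [ð].

[ð]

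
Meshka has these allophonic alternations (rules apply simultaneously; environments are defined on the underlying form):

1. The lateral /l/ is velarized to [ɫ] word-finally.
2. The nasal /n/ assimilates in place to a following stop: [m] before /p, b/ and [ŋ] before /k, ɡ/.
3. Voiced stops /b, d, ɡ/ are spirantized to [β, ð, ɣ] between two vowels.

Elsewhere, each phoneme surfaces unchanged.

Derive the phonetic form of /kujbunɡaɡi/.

/b/ (between /j/ and /u/) fails the environment for rule 3, so it stays [b].
/n/ (between /u/ and /ɡ/) occurs before a labial or velar stop → [ŋ] by rule 2.
/ɡ/ — between /n/ and /a/; rule 3 does not apply here → [ɡ].
/ɡ/ (between /a/ and /i/): between two vowels, so rule 3 applies → [ɣ].

[kujbuŋɡaɣi]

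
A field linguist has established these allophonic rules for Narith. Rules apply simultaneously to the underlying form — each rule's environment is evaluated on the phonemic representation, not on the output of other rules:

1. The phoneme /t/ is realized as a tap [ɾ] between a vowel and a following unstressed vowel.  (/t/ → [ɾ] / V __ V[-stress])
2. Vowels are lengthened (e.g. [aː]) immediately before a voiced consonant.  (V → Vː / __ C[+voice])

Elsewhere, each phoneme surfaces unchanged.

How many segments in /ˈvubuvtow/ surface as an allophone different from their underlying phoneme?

Segments that undergo a rule: /u/ → [uː] (rule 2); /u/ → [uː] (rule 2); /o/ → [oː] (rule 2).
All other segments surface unchanged.

3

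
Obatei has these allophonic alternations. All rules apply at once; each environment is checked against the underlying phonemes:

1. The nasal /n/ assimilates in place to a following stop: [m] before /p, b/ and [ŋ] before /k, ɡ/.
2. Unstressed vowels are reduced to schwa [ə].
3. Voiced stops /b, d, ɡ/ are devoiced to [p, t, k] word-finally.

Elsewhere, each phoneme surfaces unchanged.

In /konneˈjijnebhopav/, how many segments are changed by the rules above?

Segments that undergo a rule: /o/ → [ə] (rule 2); /e/ → [ə] (rule 2); /e/ → [ə] (rule 2); /o/ → [ə] (rule 2); /a/ → [ə] (rule 2).
All other segments surface unchanged.

5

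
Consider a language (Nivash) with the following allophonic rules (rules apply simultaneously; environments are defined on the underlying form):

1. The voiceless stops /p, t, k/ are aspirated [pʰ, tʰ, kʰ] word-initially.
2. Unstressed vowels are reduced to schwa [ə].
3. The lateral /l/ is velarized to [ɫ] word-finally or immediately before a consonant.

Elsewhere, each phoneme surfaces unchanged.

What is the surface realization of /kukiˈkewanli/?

/k/ (word-initial) occurs word-initially → [kʰ] by rule 1.
/u/ — between /k/ and /k/, in an unstressed syllable — surfaces as [ə] (rule 2).
/k/ (between /u/ and /i/) fails the environment for rule 1, so it stays [k].
Rule 2 applies to /i/ (between /k/ and /k/: in an unstressed syllable) → [ə].
/k/ (between /i/ and /e/): rule 1 targets it, but not word-initially → unchanged [k].
/e/ (between /k/ and /w/): rule 2 targets it, but not in an unstressed syllable → unchanged [e].
/a/ (between /w/ and /n/) occurs in an unstressed syllable → [ə] by rule 2.
/l/ (between /n/ and /i/) is in the target of rule 3 but the environment (word-finally or immediately before a consonant) is not met → [l].
/i/ — word-final, in an unstressed syllable — surfaces as [ə] (rule 2).

[kʰəkəˈkewənlə]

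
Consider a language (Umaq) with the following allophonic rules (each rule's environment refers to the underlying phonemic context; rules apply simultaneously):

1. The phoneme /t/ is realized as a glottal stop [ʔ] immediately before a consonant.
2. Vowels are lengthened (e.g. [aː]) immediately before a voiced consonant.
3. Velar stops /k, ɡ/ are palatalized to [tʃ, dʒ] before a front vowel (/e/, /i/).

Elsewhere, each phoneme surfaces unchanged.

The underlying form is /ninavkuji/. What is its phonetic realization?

/n/ stays [n].
/i/ (between /n/ and /n/) occurs before a voiced consonant → [iː] by rule 2.
/n/ (between /i/ and /a/) is unaffected → [n].
/a/ (between /n/ and /v/) occurs before a voiced consonant → [aː] by rule 2.
/v/ (between /a/ and /k/): no rule targets it → [v].
/k/ (between /v/ and /u/) is in the target of rule 3 but the environment (before a front vowel) is not met → [k].
/u/ (between /k/ and /j/): before a voiced consonant, so rule 2 applies → [uː].
/j/ (between /u/ and /i/): no rule targets it → [j].
/i/ — word-final; rule 2 does not apply here → [i].

[niːnaːvkuːji]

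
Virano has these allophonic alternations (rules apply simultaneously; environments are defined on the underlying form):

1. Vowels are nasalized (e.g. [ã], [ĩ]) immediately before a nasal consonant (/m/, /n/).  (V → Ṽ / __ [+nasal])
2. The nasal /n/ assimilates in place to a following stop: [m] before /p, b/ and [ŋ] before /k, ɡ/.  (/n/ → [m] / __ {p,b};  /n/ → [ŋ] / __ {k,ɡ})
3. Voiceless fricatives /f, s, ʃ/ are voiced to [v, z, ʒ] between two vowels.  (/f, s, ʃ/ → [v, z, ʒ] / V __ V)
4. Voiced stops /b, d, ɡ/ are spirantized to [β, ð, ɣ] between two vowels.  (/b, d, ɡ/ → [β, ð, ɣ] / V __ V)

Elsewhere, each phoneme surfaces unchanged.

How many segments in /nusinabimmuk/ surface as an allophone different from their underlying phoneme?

Segments that undergo a rule: /s/ → [z] (rule 3); /i/ → [ĩ] (rule 1); /b/ → [β] (rule 4); /i/ → [ĩ] (rule 1).
All other segments surface unchanged.

4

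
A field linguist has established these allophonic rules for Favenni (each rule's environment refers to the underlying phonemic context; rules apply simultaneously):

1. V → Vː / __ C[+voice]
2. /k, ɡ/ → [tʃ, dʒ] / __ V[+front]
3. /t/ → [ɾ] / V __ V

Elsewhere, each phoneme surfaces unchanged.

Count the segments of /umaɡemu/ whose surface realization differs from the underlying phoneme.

4

Segments that undergo a rule: /u/ → [uː] (rule 1); /a/ → [aː] (rule 1); /ɡ/ → [dʒ] (rule 2); /e/ → [eː] (rule 1).
All other segments surface unchanged.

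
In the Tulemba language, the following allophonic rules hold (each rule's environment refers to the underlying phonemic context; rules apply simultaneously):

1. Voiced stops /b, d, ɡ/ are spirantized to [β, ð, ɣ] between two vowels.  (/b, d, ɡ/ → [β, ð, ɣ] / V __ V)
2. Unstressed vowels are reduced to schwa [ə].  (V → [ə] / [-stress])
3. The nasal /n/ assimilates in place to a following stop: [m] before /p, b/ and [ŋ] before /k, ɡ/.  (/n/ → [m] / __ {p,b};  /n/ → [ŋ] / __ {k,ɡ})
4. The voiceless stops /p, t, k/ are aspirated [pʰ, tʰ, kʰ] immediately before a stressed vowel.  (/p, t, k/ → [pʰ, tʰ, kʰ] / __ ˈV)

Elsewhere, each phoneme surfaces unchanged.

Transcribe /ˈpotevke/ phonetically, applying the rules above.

/p/ — word-initial, immediately before a stressed vowel — surfaces as [pʰ] (rule 4).
/o/ (between /p/ and /t/) is in the target of rule 2 but the environment (in an unstressed syllable) is not met → [o].
/t/ (between /o/ and /e/) fails the environment for rule 4, so it stays [t].
/e/ (between /t/ and /v/) occurs in an unstressed syllable → [ə] by rule 2.
/v/ (between /e/ and /k/): no rule targets it → [v].
/k/ — between /v/ and /e/; rule 4 does not apply here → [k].
/e/ meets the environment for rule 2 (in an unstressed syllable) → [ə].

[ˈpʰotəvkə]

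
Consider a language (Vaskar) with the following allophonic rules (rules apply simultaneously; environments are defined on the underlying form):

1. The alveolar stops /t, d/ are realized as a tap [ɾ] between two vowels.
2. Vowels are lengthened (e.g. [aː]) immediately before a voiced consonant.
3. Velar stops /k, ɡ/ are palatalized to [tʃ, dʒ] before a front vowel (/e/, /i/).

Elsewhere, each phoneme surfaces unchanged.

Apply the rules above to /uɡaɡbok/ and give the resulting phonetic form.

/u/ — word-initial, before a voiced consonant — surfaces as [uː] (rule 2).
/ɡ/ (between /u/ and /a/) is in the target of rule 3 but the environment (before a front vowel) is not met → [ɡ].
/a/ (between /ɡ/ and /ɡ/) occurs before a voiced consonant → [aː] by rule 2.
/ɡ/ (between /a/ and /b/) is in the target of rule 3 but the environment (before a front vowel) is not met → [ɡ].
/b/ (between /ɡ/ and /o/) is unaffected → [b].
/o/ (between /b/ and /k/): rule 2 targets it, but not before a voiced consonant → unchanged [o].
/k/ — word-final; rule 3 does not apply here → [k].

[uːɡaːɡbok]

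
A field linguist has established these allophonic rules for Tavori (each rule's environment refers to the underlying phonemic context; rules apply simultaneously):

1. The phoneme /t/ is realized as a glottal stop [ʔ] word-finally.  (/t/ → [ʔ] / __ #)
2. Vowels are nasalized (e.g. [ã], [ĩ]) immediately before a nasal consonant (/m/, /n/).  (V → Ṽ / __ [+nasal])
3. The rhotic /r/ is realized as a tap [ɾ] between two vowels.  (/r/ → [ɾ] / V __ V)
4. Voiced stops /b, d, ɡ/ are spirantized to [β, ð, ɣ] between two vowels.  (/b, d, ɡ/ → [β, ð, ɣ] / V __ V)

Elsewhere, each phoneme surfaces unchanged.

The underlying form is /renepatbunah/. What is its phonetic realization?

[rẽnepatbũnah]

/r/ (word-initial) is in the target of rule 3 but the environment (between two vowels) is not met → [r].
Rule 2 applies to /e/ (between /r/ and /n/: before a nasal consonant) → [ẽ].
/n/ (between /e/ and /e/) is unaffected → [n].
/e/ (between /n/ and /p/) is in the target of rule 2 but the environment (before a nasal consonant) is not met → [e].
/p/ (between /e/ and /a/) is unaffected → [p].
/a/ (between /p/ and /t/) fails the environment for rule 2, so it stays [a].
/t/ (between /a/ and /b/): rule 1 targets it, but not word-finally → unchanged [t].
/b/ (between /t/ and /u/) fails the environment for rule 4, so it stays [b].
/u/ (between /b/ and /n/) occurs before a nasal consonant → [ũ] by rule 2.
/n/ (between /u/ and /a/) is unaffected → [n].
/a/ (between /n/ and /h/) fails the environment for rule 2, so it stays [a].
/h/ (word-final) is unaffected → [h].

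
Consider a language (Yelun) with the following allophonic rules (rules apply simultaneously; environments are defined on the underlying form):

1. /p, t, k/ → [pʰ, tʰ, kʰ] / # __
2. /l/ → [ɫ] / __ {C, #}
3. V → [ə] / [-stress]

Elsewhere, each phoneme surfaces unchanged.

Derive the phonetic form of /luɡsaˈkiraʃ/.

[ləɡsəˈkirəʃ]

/l/ — word-initial; rule 2 does not apply here → [l].
/u/ — between /l/ and /ɡ/, in an unstressed syllable — surfaces as [ə] (rule 3).
/ɡ/ stays [ɡ].
/s/ — not in any rule's target class → [s].
/a/ (between /s/ and /k/): in an unstressed syllable, so rule 3 applies → [ə].
/k/ — between /a/ and /i/; rule 1 does not apply here → [k].
/i/ (between /k/ and /r/) is in the target of rule 3 but the environment (in an unstressed syllable) is not met → [i].
/r/ (between /i/ and /a/) is unaffected → [r].
/a/ (between /r/ and /ʃ/): in an unstressed syllable, so rule 3 applies → [ə].
/ʃ/ (word-final) is unaffected → [ʃ].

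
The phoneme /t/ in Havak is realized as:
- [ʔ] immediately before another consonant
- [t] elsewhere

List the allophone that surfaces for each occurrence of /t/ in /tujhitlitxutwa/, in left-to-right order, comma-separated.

[t], [ʔ], [ʔ], [ʔ]

Occurrence 1 (position 1): no conditioning environment matches → elsewhere allophone [t].
Occurrence 2 (position 6): immediately before another consonant → [ʔ].
Occurrence 3 (position 9): immediately before another consonant → [ʔ].
Occurrence 4 (position 12): immediately before another consonant → [ʔ].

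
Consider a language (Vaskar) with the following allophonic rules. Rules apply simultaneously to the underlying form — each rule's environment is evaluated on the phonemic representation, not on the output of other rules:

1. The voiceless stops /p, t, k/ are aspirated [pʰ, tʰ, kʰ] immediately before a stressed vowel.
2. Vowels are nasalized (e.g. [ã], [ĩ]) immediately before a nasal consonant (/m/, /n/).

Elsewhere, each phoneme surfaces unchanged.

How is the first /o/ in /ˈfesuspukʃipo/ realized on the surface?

[o]

/o/ (word-final): rule 2 targets it, but not before a nasal consonant → unchanged [o].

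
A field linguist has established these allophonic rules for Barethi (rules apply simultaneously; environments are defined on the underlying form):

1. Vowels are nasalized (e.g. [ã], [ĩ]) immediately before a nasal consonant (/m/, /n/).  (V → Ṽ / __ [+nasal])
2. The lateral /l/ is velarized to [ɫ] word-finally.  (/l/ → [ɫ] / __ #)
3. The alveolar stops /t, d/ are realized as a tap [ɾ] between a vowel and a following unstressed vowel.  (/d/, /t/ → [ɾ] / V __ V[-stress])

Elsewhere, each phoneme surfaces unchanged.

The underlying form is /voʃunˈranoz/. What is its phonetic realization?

/v/ — not in any rule's target class → [v].
/o/ (between /v/ and /ʃ/): rule 1 targets it, but not before a nasal consonant → unchanged [o].
/ʃ/ (between /o/ and /u/): no rule targets it → [ʃ].
/u/ (between /ʃ/ and /n/): before a nasal consonant, so rule 1 applies → [ũ].
/n/ stays [n].
/r/ (between /n/ and /a/): no rule targets it → [r].
/a/ (between /r/ and /n/): before a nasal consonant, so rule 1 applies → [ã].
/n/ stays [n].
/o/ (between /n/ and /z/): rule 1 targets it, but not before a nasal consonant → unchanged [o].
/z/ (word-final): no rule targets it → [z].

[voʃũnˈrãnoz]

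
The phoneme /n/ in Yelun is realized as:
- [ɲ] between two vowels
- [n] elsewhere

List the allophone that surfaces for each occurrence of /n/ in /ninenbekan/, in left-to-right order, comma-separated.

[n], [ɲ], [n], [n]

Occurrence 1 (position 1): no conditioning environment matches → elsewhere allophone [n].
Occurrence 2 (position 3): between two vowels → [ɲ].
Occurrence 3 (position 5): no conditioning environment matches → elsewhere allophone [n].
Occurrence 4 (position 10): no conditioning environment matches → elsewhere allophone [n].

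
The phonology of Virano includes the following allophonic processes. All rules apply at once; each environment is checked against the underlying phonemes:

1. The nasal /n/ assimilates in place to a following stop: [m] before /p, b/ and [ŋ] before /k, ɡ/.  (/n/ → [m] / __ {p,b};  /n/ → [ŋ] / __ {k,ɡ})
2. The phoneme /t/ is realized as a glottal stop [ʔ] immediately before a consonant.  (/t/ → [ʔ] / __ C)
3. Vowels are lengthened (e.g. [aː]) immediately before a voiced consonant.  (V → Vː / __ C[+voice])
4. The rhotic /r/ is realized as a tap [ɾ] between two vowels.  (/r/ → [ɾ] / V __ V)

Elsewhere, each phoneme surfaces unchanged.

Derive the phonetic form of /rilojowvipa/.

[riːloːjoːwvipa]

/r/ (word-initial) is in the target of rule 4 but the environment (between two vowels) is not met → [r].
/i/ (between /r/ and /l/) occurs before a voiced consonant → [iː] by rule 3.
/l/ stays [l].
/o/ (between /l/ and /j/): before a voiced consonant, so rule 3 applies → [oː].
/j/ stays [j].
/o/ (between /j/ and /w/): before a voiced consonant, so rule 3 applies → [oː].
/w/ (between /o/ and /v/) is unaffected → [w].
/v/ (between /w/ and /i/): no rule targets it → [v].
/i/ — between /v/ and /p/; rule 3 does not apply here → [i].
/p/ stays [p].
/a/ (word-final) is in the target of rule 3 but the environment (before a voiced consonant) is not met → [a].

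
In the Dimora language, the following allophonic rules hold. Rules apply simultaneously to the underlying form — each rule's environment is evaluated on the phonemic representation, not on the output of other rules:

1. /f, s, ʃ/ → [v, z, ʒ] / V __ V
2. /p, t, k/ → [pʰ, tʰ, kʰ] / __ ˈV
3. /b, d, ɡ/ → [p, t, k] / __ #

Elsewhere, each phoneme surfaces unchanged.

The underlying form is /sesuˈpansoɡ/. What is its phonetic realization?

[sezuˈpʰansok]

/s/ (word-initial) is in the target of rule 1 but the environment (between two vowels) is not met → [s].
/e/ — not in any rule's target class → [e].
/s/ (between /e/ and /u/) occurs between two vowels → [z] by rule 1.
/u/ (between /s/ and /p/): no rule targets it → [u].
Rule 2 applies to /p/ (between /u/ and /a/: immediately before a stressed vowel) → [pʰ].
/a/ — not in any rule's target class → [a].
/n/ (between /a/ and /s/): no rule targets it → [n].
/s/ (between /n/ and /o/) fails the environment for rule 1, so it stays [s].
/o/ — not in any rule's target class → [o].
/ɡ/ (word-final): word-finally, so rule 3 applies → [k].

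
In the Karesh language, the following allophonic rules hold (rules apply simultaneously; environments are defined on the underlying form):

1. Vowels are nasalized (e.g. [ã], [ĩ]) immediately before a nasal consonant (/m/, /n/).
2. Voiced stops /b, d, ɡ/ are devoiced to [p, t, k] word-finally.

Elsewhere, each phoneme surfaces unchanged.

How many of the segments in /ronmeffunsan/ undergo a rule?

3

Segments that undergo a rule: /o/ → [õ] (rule 1); /u/ → [ũ] (rule 1); /a/ → [ã] (rule 1).
All other segments surface unchanged.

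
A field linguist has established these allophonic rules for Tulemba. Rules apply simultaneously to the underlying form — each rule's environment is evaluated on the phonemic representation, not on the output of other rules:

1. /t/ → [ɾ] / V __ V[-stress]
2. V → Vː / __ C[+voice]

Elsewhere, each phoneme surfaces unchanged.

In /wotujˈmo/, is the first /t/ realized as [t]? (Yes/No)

Rule 1 applies to /t/ (between /o/ and /u/: between a vowel and a following unstressed vowel) → [ɾ].
The actual realization is [ɾ], not [t].

No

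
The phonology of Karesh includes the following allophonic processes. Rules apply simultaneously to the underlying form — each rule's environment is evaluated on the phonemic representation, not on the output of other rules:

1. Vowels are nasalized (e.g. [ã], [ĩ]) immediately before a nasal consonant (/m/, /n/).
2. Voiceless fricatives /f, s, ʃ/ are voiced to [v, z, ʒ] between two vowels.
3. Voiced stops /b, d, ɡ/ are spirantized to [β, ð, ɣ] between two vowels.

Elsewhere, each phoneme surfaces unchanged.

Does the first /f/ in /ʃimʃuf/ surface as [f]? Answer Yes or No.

/f/ — word-final; rule 2 does not apply here → [f].
The actual realization is [f], which matches [f].

Yes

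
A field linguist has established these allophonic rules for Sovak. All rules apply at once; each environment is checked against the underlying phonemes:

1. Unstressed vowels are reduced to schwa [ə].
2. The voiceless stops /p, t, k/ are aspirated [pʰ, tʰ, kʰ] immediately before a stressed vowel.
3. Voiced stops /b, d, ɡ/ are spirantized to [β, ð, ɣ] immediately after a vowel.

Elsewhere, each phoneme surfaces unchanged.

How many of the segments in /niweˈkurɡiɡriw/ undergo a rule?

Segments that undergo a rule: /i/ → [ə] (rule 1); /e/ → [ə] (rule 1); /k/ → [kʰ] (rule 2); /i/ → [ə] (rule 1); /ɡ/ → [ɣ] (rule 3); /i/ → [ə] (rule 1).
All other segments surface unchanged.

6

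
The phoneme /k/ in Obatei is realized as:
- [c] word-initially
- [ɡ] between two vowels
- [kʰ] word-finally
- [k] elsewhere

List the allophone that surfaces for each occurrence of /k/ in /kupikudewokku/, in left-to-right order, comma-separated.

Occurrence 1 (position 1): word-initially → [c].
Occurrence 2 (position 5): between two vowels → [ɡ].
Occurrence 3 (position 11): no conditioning environment matches → elsewhere allophone [k].
Occurrence 4 (position 12): no conditioning environment matches → elsewhere allophone [k].

[c], [ɡ], [k], [k]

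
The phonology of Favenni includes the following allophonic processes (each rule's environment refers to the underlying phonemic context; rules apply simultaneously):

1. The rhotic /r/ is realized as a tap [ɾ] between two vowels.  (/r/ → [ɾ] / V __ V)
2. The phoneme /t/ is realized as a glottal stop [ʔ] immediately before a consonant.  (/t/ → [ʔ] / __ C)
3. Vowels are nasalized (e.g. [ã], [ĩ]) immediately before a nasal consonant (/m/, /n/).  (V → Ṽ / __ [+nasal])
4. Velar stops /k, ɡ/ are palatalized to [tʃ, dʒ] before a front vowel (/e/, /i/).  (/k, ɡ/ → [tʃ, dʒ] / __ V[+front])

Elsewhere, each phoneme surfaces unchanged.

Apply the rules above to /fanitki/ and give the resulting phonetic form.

[fãniʔtʃi]

/f/ stays [f].
/a/ (between /f/ and /n/) occurs before a nasal consonant → [ã] by rule 3.
/n/ — not in any rule's target class → [n].
/i/ (between /n/ and /t/) is in the target of rule 3 but the environment (before a nasal consonant) is not met → [i].
/t/ (between /i/ and /k/): immediately before a consonant, so rule 2 applies → [ʔ].
/k/ — between /t/ and /i/, before a front vowel — surfaces as [tʃ] (rule 4).
/i/ (word-final): rule 3 targets it, but not before a nasal consonant → unchanged [i].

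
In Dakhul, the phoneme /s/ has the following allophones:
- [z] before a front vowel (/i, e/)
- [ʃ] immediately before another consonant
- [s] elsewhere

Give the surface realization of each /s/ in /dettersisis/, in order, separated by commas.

Occurrence 1 (position 7): before a front vowel (/i, e/) → [z].
Occurrence 2 (position 9): before a front vowel (/i, e/) → [z].
Occurrence 3 (position 11): no conditioning environment matches → elsewhere allophone [s].

[z], [z], [s]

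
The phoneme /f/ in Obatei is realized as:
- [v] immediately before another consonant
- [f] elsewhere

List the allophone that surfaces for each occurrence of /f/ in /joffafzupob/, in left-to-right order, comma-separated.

Occurrence 1 (position 3): immediately before another consonant → [v].
Occurrence 2 (position 4): no conditioning environment matches → elsewhere allophone [f].
Occurrence 3 (position 6): immediately before another consonant → [v].

[v], [f], [v]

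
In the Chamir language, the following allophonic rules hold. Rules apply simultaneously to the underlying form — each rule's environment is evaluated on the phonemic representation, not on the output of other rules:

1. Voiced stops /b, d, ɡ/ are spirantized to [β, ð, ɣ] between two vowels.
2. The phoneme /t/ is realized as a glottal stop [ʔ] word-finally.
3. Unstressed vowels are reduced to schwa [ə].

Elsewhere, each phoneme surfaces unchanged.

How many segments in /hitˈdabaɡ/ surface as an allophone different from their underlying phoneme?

3

Segments that undergo a rule: /i/ → [ə] (rule 3); /b/ → [β] (rule 1); /a/ → [ə] (rule 3).
All other segments surface unchanged.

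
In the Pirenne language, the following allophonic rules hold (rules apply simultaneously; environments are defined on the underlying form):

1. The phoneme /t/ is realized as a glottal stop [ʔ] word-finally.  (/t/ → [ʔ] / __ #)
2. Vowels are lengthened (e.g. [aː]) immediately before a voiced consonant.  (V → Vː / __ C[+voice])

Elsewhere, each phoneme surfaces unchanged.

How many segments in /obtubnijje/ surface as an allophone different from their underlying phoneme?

Segments that undergo a rule: /o/ → [oː] (rule 2); /u/ → [uː] (rule 2); /i/ → [iː] (rule 2).
All other segments surface unchanged.

3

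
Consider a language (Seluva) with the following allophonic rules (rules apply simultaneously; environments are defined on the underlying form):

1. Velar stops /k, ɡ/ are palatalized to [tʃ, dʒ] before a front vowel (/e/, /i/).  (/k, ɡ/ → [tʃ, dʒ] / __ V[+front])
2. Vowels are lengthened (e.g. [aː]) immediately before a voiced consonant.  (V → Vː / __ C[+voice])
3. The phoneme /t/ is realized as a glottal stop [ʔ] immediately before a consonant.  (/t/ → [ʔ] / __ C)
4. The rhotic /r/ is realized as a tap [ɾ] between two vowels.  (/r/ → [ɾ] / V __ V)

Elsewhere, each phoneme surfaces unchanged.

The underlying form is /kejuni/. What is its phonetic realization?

[tʃeːjuːni]

Rule 1 applies to /k/ (word-initial: before a front vowel) → [tʃ].
/e/ meets the environment for rule 2 (before a voiced consonant) → [eː].
/j/ stays [j].
/u/ (between /j/ and /n/): before a voiced consonant, so rule 2 applies → [uː].
/n/ (between /u/ and /i/): no rule targets it → [n].
/i/ — word-final; rule 2 does not apply here → [i].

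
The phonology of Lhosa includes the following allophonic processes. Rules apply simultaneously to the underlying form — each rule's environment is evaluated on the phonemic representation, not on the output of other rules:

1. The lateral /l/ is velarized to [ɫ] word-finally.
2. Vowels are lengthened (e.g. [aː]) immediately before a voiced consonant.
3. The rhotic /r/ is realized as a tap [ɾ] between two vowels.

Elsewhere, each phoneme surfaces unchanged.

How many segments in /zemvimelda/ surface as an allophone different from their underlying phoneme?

3

Segments that undergo a rule: /e/ → [eː] (rule 2); /i/ → [iː] (rule 2); /e/ → [eː] (rule 2).
All other segments surface unchanged.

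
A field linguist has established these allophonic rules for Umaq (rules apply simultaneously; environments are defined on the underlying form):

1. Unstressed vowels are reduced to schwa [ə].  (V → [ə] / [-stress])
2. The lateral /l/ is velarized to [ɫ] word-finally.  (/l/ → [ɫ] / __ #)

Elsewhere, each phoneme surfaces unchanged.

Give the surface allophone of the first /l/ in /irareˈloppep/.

/l/ — between /e/ and /o/; rule 2 does not apply here → [l].

[l]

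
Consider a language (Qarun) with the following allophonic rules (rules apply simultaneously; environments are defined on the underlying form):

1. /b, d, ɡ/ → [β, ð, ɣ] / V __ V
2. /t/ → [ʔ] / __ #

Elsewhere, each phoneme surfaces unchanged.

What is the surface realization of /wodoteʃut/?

[woðoteʃuʔ]

/w/ (word-initial): no rule targets it → [w].
/o/ (between /w/ and /d/) is unaffected → [o].
/d/ (between /o/ and /o/) occurs between two vowels → [ð] by rule 1.
/o/ (between /d/ and /t/) is unaffected → [o].
/t/ — between /o/ and /e/; rule 2 does not apply here → [t].
/e/ — not in any rule's target class → [e].
/ʃ/ — not in any rule's target class → [ʃ].
/u/ — not in any rule's target class → [u].
Rule 2 applies to /t/ (word-final: word-finally) → [ʔ].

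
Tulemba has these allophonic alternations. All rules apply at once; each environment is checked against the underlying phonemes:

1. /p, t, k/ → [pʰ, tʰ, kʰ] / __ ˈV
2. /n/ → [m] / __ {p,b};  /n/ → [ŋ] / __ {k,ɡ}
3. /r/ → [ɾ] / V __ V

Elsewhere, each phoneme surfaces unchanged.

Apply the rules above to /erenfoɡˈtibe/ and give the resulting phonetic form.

/r/ — between /e/ and /e/, between two vowels — surfaces as [ɾ] (rule 3).
/n/ (between /e/ and /f/): rule 2 targets it, but not before a labial or velar stop → unchanged [n].
/t/ — between /ɡ/ and /i/, immediately before a stressed vowel — surfaces as [tʰ] (rule 1).

[eɾenfoɡˈtʰibe]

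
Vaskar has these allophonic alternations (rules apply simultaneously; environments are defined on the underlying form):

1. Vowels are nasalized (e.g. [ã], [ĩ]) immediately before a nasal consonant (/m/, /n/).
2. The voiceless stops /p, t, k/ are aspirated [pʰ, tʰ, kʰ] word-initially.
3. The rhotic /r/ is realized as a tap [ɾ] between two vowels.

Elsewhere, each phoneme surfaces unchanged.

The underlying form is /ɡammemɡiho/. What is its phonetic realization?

[ɡãmmẽmɡiho]

/a/ (between /ɡ/ and /m/) occurs before a nasal consonant → [ã] by rule 1.
/e/ meets the environment for rule 1 (before a nasal consonant) → [ẽ].
/i/ (between /ɡ/ and /h/) fails the environment for rule 1, so it stays [i].
/o/ (word-final): rule 1 targets it, but not before a nasal consonant → unchanged [o].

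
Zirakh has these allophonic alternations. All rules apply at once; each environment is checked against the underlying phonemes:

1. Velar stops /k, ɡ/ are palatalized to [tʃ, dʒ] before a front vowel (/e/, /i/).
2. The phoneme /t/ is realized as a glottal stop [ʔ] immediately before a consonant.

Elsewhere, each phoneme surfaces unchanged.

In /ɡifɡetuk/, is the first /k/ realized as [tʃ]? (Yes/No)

No

/k/ — word-final; rule 1 does not apply here → [k].
The actual realization is [k], not [tʃ].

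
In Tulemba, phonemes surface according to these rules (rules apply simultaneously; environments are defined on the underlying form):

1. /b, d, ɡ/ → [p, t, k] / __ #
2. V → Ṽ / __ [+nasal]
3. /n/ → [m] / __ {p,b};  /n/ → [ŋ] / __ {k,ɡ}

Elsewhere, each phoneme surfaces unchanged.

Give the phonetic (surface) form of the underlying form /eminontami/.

/e/ (word-initial): before a nasal consonant, so rule 2 applies → [ẽ].
/m/ (between /e/ and /i/): no rule targets it → [m].
Rule 2 applies to /i/ (between /m/ and /n/: before a nasal consonant) → [ĩ].
/n/ (between /i/ and /o/): rule 3 targets it, but not before a labial or velar stop → unchanged [n].
/o/ (between /n/ and /n/): before a nasal consonant, so rule 2 applies → [õ].
/n/ (between /o/ and /t/): rule 3 targets it, but not before a labial or velar stop → unchanged [n].
/t/ (between /n/ and /a/) is unaffected → [t].
/a/ meets the environment for rule 2 (before a nasal consonant) → [ã].
/m/ (between /a/ and /i/): no rule targets it → [m].
/i/ (word-final) is in the target of rule 2 but the environment (before a nasal consonant) is not met → [i].

[ẽmĩnõntãmi]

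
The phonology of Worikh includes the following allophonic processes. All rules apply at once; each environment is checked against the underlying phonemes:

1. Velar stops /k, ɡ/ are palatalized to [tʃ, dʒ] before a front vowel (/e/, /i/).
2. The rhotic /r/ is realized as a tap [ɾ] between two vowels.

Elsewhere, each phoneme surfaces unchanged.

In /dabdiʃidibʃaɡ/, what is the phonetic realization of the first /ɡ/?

/ɡ/ (word-final) is in the target of rule 1 but the environment (before a front vowel) is not met → [ɡ].

[ɡ]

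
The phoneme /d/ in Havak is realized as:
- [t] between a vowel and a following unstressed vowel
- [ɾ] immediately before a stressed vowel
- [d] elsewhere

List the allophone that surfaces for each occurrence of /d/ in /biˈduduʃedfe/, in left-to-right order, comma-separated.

Occurrence 1 (position 3): immediately before a stressed vowel → [ɾ].
Occurrence 2 (position 5): between a vowel and a following unstressed vowel → [t].
Occurrence 3 (position 9): no conditioning environment matches → elsewhere allophone [d].

[ɾ], [t], [d]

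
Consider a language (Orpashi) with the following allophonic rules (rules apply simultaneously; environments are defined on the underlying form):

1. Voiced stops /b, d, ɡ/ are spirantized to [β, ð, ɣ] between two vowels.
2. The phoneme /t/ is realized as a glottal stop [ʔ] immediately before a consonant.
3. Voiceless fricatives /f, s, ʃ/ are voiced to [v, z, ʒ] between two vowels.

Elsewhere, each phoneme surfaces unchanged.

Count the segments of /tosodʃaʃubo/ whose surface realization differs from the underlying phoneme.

3

Segments that undergo a rule: /s/ → [z] (rule 3); /ʃ/ → [ʒ] (rule 3); /b/ → [β] (rule 1).
All other segments surface unchanged.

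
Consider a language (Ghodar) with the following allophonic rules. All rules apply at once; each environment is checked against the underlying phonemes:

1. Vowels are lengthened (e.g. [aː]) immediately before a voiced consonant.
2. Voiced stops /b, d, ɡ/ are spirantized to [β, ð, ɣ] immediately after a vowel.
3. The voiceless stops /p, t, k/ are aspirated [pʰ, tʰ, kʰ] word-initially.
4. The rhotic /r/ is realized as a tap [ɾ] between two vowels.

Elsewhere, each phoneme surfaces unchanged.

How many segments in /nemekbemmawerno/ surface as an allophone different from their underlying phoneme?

Segments that undergo a rule: /e/ → [eː] (rule 1); /e/ → [eː] (rule 1); /a/ → [aː] (rule 1); /e/ → [eː] (rule 1).
All other segments surface unchanged.

4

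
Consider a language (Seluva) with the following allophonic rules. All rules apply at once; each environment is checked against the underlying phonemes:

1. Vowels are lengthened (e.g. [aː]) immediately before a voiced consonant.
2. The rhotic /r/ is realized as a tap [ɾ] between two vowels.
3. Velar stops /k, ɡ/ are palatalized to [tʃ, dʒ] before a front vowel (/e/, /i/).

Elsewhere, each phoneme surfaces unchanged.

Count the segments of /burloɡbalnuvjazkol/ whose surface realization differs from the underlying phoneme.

6

Segments that undergo a rule: /u/ → [uː] (rule 1); /o/ → [oː] (rule 1); /a/ → [aː] (rule 1); /u/ → [uː] (rule 1); /a/ → [aː] (rule 1); /o/ → [oː] (rule 1).
All other segments surface unchanged.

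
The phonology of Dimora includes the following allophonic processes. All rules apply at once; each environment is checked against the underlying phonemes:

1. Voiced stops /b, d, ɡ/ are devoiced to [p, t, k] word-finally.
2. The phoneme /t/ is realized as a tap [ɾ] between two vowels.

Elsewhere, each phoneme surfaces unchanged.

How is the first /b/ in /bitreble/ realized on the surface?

[b]

/b/ (word-initial) fails the environment for rule 1, so it stays [b].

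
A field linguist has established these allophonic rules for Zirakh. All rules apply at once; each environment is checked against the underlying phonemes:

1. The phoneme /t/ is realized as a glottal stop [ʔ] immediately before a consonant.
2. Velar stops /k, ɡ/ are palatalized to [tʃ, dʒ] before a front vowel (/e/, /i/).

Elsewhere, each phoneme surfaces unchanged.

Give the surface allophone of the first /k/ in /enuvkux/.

[k]

/k/ (between /v/ and /u/): rule 2 targets it, but not before a front vowel → unchanged [k].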